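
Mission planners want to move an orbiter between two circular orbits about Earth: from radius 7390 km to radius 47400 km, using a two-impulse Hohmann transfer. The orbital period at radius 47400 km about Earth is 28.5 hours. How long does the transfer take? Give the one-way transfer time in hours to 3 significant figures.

t = 6.26 hours

From Kepler's third law T² = 4π²r³/μ at r = 47400 km, T = 28.5 hours = 28.5 × 3600 s = 1.026×10^5 s: μ = 4π²r³/T² = 3.99393×10^5 km³/s².
Semi-major axis of the transfer orbit: a_t = (7390 + 47400)/2 = 27395 km.
Half the transfer-orbit period gives t = π√(a_t³/μ) = 22540 s.
Converting: 22540 s ÷ 3600 s/hour = 6.26 hours.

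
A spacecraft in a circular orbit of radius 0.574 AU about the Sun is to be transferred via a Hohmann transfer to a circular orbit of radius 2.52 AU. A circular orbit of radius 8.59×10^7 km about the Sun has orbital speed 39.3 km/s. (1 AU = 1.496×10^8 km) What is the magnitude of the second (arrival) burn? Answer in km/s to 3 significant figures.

Δv₂ = 7.33 km/s

From the circular-orbit relation v² = μ/r at r = 8.59×10^7 km: μ = v²r = (39.3)² × 8.59×10^7 = 1.32672×10^11 km³/s².
In km: r₁ = 0.574 × 1.496×10^8 = 8.58704×10^7 km; r₂ = 2.52 × 1.496×10^8 = 3.76992×10^8 km.
Semi-major axis of the transfer orbit: a_t = (8.58704×10^7 + 3.76992×10^8)/2 = 2.314312×10^8 km.
On the circular orbit at r = 3.76992×10^8 km, v_c = √(μ/r) = 18.760 km/s.
Transfer-orbit speed at the same r (vis-viva, a = a_t): v_t = √[μ(2/r − 1/a_t)] = 11.427 km/s.
Δv₂ = |v_t − v_c| = |11.427 − 18.760| = 7.333 km/s.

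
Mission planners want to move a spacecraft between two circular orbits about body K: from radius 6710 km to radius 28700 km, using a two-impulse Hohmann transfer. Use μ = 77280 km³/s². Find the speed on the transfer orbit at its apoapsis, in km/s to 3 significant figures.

The Hohmann ellipse has a_t = (r₁ + r₂)/2 = 17705 km.
At apoapsis, r = 28700 km.
Vis-viva: v = √[μ(2/r − 1/a_t)] = √[77280 × (2/28700 − 1/17705)] = 1.010 km/s.

v = 1.01 km/s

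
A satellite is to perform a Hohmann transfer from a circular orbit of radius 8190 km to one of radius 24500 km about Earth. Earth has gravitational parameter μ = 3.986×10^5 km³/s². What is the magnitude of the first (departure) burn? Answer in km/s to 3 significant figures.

Transfer-ellipse semi-major axis a_t = (r₁ + r₂)/2 = (8190 + 24500)/2 = 16345 km.
On the circular orbit at r = 8190 km, v_c = √(μ/r) = 6.976 km/s.
Vis-viva on the transfer ellipse at r = 8190 km gives v_t = √[μ(2/r − 1/a_t)] = 8.541 km/s.
Δv₁ = |v_t − v_c| = |8.541 − 6.976| = 1.565 km/s.

Δv₁ = 1.56 km/s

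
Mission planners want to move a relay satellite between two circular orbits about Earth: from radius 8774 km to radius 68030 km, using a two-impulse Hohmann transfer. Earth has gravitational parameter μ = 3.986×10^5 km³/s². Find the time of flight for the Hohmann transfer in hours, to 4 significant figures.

Semi-major axis of the transfer orbit: a_t = (8774 + 68030)/2 = 38402 km.
By Kepler's third law the transfer-orbit period is T = 2π√(a_t³/μ), so t = T/2 = 37450 s.
Converting: 37450 s ÷ 3600 s/hour = 10.40 hours.

t = 10.40 hours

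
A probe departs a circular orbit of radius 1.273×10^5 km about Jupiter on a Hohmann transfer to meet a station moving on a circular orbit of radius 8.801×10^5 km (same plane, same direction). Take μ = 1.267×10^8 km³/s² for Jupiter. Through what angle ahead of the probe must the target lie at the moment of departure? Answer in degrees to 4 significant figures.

φ = 102.1°

Transfer-ellipse semi-major axis a_t = (r₁ + r₂)/2 = (1.273×10^5 + 8.801×10^5)/2 = 5.037×10^5 km.
The half-period of the transfer ellipse is t = π√(a_t³/μ) = 99774 s.
Target angular speed ω₂ = √(μ/r₂³) = 1.3633×10^-5 rad/s.
Angle swept by the target during transfer: ω₂·t = 1.3602 rad = 77.93°.
The probe traverses 180° on the transfer ellipse, so the target must lead by 180° − 77.93° = 102.1°.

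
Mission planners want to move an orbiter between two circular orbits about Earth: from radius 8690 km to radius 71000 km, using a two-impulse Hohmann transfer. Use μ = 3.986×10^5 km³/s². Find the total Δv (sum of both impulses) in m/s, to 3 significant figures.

Semi-major axis of the transfer orbit: a_t = (8690 + 71000)/2 = 39845 km.
Circular speed at r₁: v₁ = √(μ/r₁) = √(3.986×10^5/8690) = 6.773 km/s.
On the transfer ellipse at r₁, vis-viva equation gives v_p = √[μ(2/r₁ − 1/a_t)] = 9.041 km/s.
First burn Δv₁ = |v_p − v₁| = 2.268 km/s.
At r₂, v₂ = √(μ/r₂) = 2.3694 km/s.
Transfer-orbit speed at r₂: v_a = √[μ(2/r₂ − 1/a_t)] = 1.1065 km/s.
Second burn Δv₂ = |v₂ − v_a| = 1.263 km/s.
Δv = Δv₁ + Δv₂ = 2.268 + 1.263 = 3.531 km/s.

Δv = 3530 m/s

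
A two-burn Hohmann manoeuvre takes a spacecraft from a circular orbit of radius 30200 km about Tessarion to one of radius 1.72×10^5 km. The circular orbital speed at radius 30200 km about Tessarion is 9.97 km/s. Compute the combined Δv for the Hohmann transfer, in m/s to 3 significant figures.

From the circular-orbit relation v² = μ/r at r = 30200 km: μ = v²r = (9.97)² × 30200 = 3.00191×10^6 km³/s².
The Hohmann ellipse has a_t = (r₁ + r₂)/2 = 1.011×10^5 km.
Circular speed at r₁: v₁ = √(μ/r₁) = √(3.00191×10^6/30200) = 9.97000 km/s.
Transfer-orbit speed at r₁ (vis-viva equation): v_p = √[μ(2/r₁ − 1/a_t)] = 13.0042 km/s.
First burn Δv₁ = |v_p − v₁| = 3.0342 km/s.
At r₂, v₂ = √(μ/r₂) = 4.1777 km/s.
Transfer-orbit speed at r₂: v_a = √[μ(2/r₂ − 1/a_t)] = 2.2833 km/s.
Second burn Δv₂ = |v₂ − v_a| = 1.8944 km/s.
Total Δv = Δv₁ + Δv₂ = 4.929 km/s.

Δv = 4930 m/s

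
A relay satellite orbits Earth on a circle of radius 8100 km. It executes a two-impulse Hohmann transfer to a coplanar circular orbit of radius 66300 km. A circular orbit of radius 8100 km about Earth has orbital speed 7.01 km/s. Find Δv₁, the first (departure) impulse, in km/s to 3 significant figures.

From the circular-orbit relation v² = μ/r at r = 8100 km: μ = v²r = (7.01)² × 8100 = 3.98035×10^5 km³/s².
The Hohmann ellipse has a_t = (r₁ + r₂)/2 = 37200 km.
Circular speed at r = 8100 km: v_c = √(μ/r) = 7.010 km/s.
Transfer-orbit speed at the same r (vis-viva, a = a_t): v_t = √[μ(2/r − 1/a_t)] = 9.358 km/s.
Δv₁ = |v_t − v_c| = |9.358 − 7.010| = 2.348 km/s.

Δv₁ = 2.35 km/s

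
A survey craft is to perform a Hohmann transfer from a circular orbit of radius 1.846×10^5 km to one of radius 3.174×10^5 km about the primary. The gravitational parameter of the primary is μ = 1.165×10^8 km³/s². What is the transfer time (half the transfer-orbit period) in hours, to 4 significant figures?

t = 10.17 hours

The Hohmann ellipse has a_t = (r₁ + r₂)/2 = 2.510×10^5 km.
By Kepler's third law the transfer-orbit period is T = 2π√(a_t³/μ), so t = T/2 = 36600 s.
Converting: 36600 s ÷ 3600 s/hour = 10.17 hours.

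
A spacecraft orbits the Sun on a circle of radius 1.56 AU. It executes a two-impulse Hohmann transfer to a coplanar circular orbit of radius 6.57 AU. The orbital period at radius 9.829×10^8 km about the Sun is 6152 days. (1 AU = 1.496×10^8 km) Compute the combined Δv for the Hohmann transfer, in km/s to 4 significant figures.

From Kepler's third law T² = 4π²r³/μ at r = 9.829×10^8 km, T = 6152 days = 6152 × 86400 s = 5.315328×10^8 s: μ = 4π²r³/T² = 1.32687×10^11 km³/s².
In km: r₁ = 1.56 × 1.496×10^8 = 2.33376×10^8 km; r₂ = 6.57 × 1.496×10^8 = 9.82872×10^8 km.
The Hohmann ellipse has a_t = (r₁ + r₂)/2 = 6.08124×10^8 km.
At r₁ the circular-orbit speed is v₁ = √(μ/r₁) = 23.8444 km/s.
Transfer-orbit speed at r₁ (vis-viva equation): v_p = √[μ(2/r₁ − 1/a_t)] = 30.3136 km/s.
First burn Δv₁ = |v_p − v₁| = 6.469 km/s.
Circular speed at r₂: v₂ = √(μ/r₂) = 11.619 km/s.
Transfer-orbit speed at r₂: v_a = √[μ(2/r₂ − 1/a_t)] = 7.1978 km/s.
Second burn Δv₂ = |v₂ − v_a| = 4.421 km/s.
Total Δv = Δv₁ + Δv₂ = 10.89 km/s.

Δv = 10.89 km/s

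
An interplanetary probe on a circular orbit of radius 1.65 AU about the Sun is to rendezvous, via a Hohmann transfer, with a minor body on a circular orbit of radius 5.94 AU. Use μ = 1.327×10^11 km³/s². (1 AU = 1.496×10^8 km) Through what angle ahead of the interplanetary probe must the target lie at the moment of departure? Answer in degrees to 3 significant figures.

φ = 88.1°

In km: r₁ = 1.65 × 1.496×10^8 = 2.4684×10^8 km; r₂ = 5.94 × 1.496×10^8 = 8.88624×10^8 km.
Transfer-ellipse semi-major axis a_t = (r₁ + r₂)/2 = (2.4684×10^8 + 8.88624×10^8)/2 = 5.67732×10^8 km.
Transfer time t = π√(a_t³/μ) = 1.1666×10^8 s.
The target's mean motion on its circular orbit is ω₂ = √(μ/r₂³) = 1.3752×10^-8 rad/s.
Angle swept by the target during transfer: ω₂·t = 1.6043 rad = 91.92°.
Arrival is 180° from departure on the ellipse, so φ = 180° − 91.92° = 88.1°.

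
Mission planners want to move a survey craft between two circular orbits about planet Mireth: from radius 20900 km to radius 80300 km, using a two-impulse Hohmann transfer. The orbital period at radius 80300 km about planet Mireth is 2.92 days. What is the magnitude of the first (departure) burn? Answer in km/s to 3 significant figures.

From Kepler's third law T² = 4π²r³/μ at r = 80300 km, T = 2.92 days = 2.92 × 86400 s = 2.52288×10^5 s: μ = 4π²r³/T² = 3.21154×10^5 km³/s².
The Hohmann ellipse has a_t = (r₁ + r₂)/2 = 50600 km.
On the circular orbit at r = 20900 km, v_c = √(μ/r) = 3.920 km/s.
Vis-viva on the transfer ellipse at r = 20900 km gives v_t = √[μ(2/r − 1/a_t)] = 4.938 km/s.
Δv₁ = |v_t − v_c| = |4.938 − 3.920| = 1.018 km/s.

Δv₁ = 1.02 km/s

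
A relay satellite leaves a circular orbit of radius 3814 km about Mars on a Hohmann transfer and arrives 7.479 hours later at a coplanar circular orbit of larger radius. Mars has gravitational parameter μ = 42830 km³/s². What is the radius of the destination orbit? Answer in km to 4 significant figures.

Transfer time t = 7.479 hours = 26924.4 s, and t = π√(a_t³/μ).
So a_t = (μ t²/π²)^(1/3) = (42830 × (26924.4)² / π²)^(1/3) = 14653 km.
Since a_t = (r₁ + r₂)/2, r₂ = 2a_t − r₁ = 2×14653 − 3814 = 25492 km.

r₂ = 25490 km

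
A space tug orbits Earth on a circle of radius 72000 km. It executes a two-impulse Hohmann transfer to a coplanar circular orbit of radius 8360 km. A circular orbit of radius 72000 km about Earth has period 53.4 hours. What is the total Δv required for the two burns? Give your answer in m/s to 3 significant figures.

Δv = 3620 m/s

From Kepler's third law T² = 4π²r³/μ at r = 72000 km, T = 53.4 hours = 53.4 × 3600 s = 1.9224×10^5 s: μ = 4π²r³/T² = 3.98722×10^5 km³/s².
Transfer-ellipse semi-major axis a_t = (r₁ + r₂)/2 = (72000 + 8360)/2 = 40180 km.
Circular speed at r₁: v₁ = √(μ/r₁) = √(3.98722×10^5/72000) = 2.35325 km/s.
Transfer-orbit speed at r₁ (vis-viva): v_a = √[μ(2/r₁ − 1/a_t)] = 1.07341 km/s.
First burn Δv₁ = |v_a − v₁| = 1.2798 km/s.
Circular speed at r₂: v₂ = √(μ/r₂) = 6.9061 km/s.
Transfer-orbit speed at r₂: v_p = √[μ(2/r₂ − 1/a_t)] = 9.2447 km/s.
Second burn Δv₂ = |v₂ − v_p| = 2.3386 km/s.
Total Δv = Δv₁ + Δv₂ = 3.618 km/s.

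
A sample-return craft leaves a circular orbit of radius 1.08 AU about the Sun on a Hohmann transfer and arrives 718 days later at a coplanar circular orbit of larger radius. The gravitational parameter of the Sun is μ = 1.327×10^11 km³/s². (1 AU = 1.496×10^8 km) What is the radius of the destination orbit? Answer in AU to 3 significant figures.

In km: r₁ = 1.08 × 1.496×10^8 = 1.61568×10^8 km.
Transfer time t = 718 days = 6.20352×10^7 s, and t = π√(a_t³/μ).
So a_t = (μ t²/π²)^(1/3) = (1.327×10^11 × (6.20352×10^7)² / π²)^(1/3) = 3.7263×10^8 km.
Since a_t = (r₁ + r₂)/2, r₂ = 2a_t − r₁ = 2×3.7263×10^8 − 1.61568×10^8 = 5.83692×10^8 km.
In AU: r₂ = 5.83692×10^8 / 1.496×10^8 = 3.90 AU.

r₂ = 3.90 AU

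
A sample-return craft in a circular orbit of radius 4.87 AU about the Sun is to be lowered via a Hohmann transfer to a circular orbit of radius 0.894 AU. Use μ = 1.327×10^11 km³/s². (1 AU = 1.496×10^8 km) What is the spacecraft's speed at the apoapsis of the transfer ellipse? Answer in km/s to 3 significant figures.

In km: r₁ = 4.87 × 1.496×10^8 = 7.28552×10^8 km; r₂ = 0.894 × 1.496×10^8 = 1.337424×10^8 km.
Transfer-ellipse semi-major axis a_t = (r₁ + r₂)/2 = (7.28552×10^8 + 1.337424×10^8)/2 = 4.311472×10^8 km.
At apoapsis, r = 7.28552×10^8 km.
Vis-viva: v = √[μ(2/r − 1/a_t)] = √[1.327×10^11 × (2/7.28552×10^8 − 1/4.311472×10^8)] = 7.517 km/s.

v = 7.52 km/s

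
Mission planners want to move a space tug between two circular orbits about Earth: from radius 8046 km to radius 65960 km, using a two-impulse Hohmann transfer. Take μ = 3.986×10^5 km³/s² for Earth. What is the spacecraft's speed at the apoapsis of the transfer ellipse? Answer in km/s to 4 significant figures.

Transfer-ellipse semi-major axis a_t = (r₁ + r₂)/2 = (8046 + 65960)/2 = 37003 km.
At apoapsis, r = 65960 km.
Applying v² = μ(2/r − 1/a_t): v = 1.146 km/s.

v = 1.146 km/s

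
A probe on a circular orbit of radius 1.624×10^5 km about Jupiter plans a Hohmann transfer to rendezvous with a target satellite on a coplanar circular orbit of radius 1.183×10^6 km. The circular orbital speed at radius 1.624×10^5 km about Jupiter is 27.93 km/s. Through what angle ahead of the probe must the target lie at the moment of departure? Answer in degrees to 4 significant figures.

From the circular-orbit relation v² = μ/r at r = 1.624×10^5 km: μ = v²r = (27.93)² × 1.624×10^5 = 1.26686×10^8 km³/s².
The Hohmann ellipse has a_t = (r₁ + r₂)/2 = 6.727×10^5 km.
Transfer time t = π√(a_t³/μ) = 1.540×10^5 s.
The target's mean motion on its circular orbit is ω₂ = √(μ/r₂³) = 8.748×10^-6 rad/s.
Angle swept by the target during transfer: ω₂·t = 1.347 rad = 77.18°.
Arrival is 180° from departure on the ellipse, so φ = 180° − 77.18° = 102.8°.

φ = 102.8°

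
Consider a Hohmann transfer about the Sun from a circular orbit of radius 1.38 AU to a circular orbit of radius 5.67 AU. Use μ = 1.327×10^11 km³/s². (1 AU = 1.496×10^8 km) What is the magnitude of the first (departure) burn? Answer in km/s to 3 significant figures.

Δv₁ = 6.80 km/s

In km: r₁ = 1.38 × 1.496×10^8 = 2.06448×10^8 km; r₂ = 5.67 × 1.496×10^8 = 8.48232×10^8 km.
Transfer-ellipse semi-major axis a_t = (r₁ + r₂)/2 = (2.06448×10^8 + 8.48232×10^8)/2 = 5.2734×10^8 km.
On the circular orbit at r = 2.06448×10^8 km, v_c = √(μ/r) = 25.35304 km/s.
Vis-viva on the transfer ellipse at r = 2.06448×10^8 km gives v_t = √[μ(2/r − 1/a_t)] = 32.15452 km/s.
Δv₁ = |v_t − v_c| = |32.15452 − 25.35304| = 6.801 km/s.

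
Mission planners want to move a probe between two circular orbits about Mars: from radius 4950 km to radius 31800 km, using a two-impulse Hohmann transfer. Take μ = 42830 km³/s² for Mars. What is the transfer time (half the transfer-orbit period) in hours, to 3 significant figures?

t = 10.5 hours

Semi-major axis of the transfer orbit: a_t = (4950 + 31800)/2 = 18375 km.
By Kepler's third law the transfer-orbit period is T = 2π√(a_t³/μ), so t = T/2 = 37810 s.
Converting: 37810 s ÷ 3600 s/hour = 10.5 hours.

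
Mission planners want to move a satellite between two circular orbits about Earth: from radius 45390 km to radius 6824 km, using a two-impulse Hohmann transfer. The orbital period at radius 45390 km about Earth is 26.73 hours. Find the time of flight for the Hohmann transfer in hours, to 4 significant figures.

From Kepler's third law T² = 4π²r³/μ at r = 45390 km, T = 26.73 hours = 26.73 × 3600 s = 96228 s: μ = 4π²r³/T² = 3.98692×10^5 km³/s².
The Hohmann ellipse has a_t = (r₁ + r₂)/2 = 26107 km.
By Kepler's third law the transfer-orbit period is T = 2π√(a_t³/μ), so t = T/2 = 20988 s.
Converting: 20988 s ÷ 3600 s/hour = 5.830 hours.

t = 5.830 hours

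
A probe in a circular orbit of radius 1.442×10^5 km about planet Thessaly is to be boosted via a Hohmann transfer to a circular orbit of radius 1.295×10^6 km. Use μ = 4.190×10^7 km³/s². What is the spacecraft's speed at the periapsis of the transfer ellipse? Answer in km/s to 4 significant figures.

The Hohmann ellipse has a_t = (r₁ + r₂)/2 = 7.196×10^5 km.
The periapsis of the transfer ellipse is at r = 1.442×10^5 km.
From the vis-viva equation, v = √[μ(2/r − 1/a_t)] = 22.87 km/s.

v = 22.87 km/s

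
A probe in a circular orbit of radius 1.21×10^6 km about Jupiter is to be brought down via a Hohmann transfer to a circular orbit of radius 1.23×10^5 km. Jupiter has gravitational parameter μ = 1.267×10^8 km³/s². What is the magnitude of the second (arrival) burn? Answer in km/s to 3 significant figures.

Δv₂ = 11.1 km/s

Transfer-ellipse semi-major axis a_t = (r₁ + r₂)/2 = (1.210×10^6 + 1.230×10^5)/2 = 6.665×10^5 km.
On the circular orbit at r = 1.230×10^5 km, v_c = √(μ/r) = 32.09 km/s.
Transfer-orbit speed at the same r (vis-viva, a = a_t): v_t = √[μ(2/r − 1/a_t)] = 43.24 km/s.
Δv₂ = |v_t − v_c| = |43.24 − 32.09| = 11.15 km/s.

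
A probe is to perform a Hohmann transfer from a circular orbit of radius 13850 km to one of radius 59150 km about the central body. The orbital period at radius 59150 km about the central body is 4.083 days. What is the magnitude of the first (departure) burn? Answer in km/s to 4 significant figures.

Δv₁ = 0.5944 km/s

From Kepler's third law T² = 4π²r³/μ at r = 59150 km, T = 4.083 days = 4.083 × 86400 s = 3.527712×10^5 s: μ = 4π²r³/T² = 65650.5 km³/s².
Semi-major axis of the transfer orbit: a_t = (13850 + 59150)/2 = 36500 km.
On the circular orbit at r = 13850 km, v_c = √(μ/r) = 2.1772 km/s.
Transfer-orbit speed at the same r (vis-viva, a = a_t): v_t = √[μ(2/r − 1/a_t)] = 2.7716 km/s.
Δv₁ = |v_t − v_c| = |2.7716 − 2.1772| = 0.5944 km/s.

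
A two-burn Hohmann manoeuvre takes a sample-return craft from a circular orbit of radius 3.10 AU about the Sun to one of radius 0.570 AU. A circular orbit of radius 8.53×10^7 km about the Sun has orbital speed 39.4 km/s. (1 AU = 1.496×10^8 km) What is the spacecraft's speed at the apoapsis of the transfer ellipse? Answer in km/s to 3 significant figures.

v = 9.42 km/s

From the circular-orbit relation v² = μ/r at r = 8.53×10^7 km: μ = v²r = (39.4)² × 8.53×10^7 = 1.32416×10^11 km³/s².
In km: r₁ = 3.10 × 1.496×10^8 = 4.6376×10^8 km; r₂ = 0.570 × 1.496×10^8 = 8.5272×10^7 km.
Transfer-ellipse semi-major axis a_t = (r₁ + r₂)/2 = (4.6376×10^8 + 8.5272×10^7)/2 = 2.74516×10^8 km.
At apoapsis, r = 4.6376×10^8 km.
From the vis-viva equation, v = √[μ(2/r − 1/a_t)] = 9.418 km/s.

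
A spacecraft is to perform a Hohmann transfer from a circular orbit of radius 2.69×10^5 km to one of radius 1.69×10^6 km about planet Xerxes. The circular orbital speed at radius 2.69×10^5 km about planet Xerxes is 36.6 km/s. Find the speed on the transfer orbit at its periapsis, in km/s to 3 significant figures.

v = 48.1 km/s

From the circular-orbit relation v² = μ/r at r = 2.69×10^5 km: μ = v²r = (36.6)² × 2.69×10^5 = 3.60342×10^8 km³/s².
Transfer-ellipse semi-major axis a_t = (r₁ + r₂)/2 = (2.690×10^5 + 1.690×10^6)/2 = 9.795×10^5 km.
The periapsis of the transfer ellipse is at r = 2.690×10^5 km.
Applying v² = μ(2/r − 1/a_t): v = 48.08 km/s.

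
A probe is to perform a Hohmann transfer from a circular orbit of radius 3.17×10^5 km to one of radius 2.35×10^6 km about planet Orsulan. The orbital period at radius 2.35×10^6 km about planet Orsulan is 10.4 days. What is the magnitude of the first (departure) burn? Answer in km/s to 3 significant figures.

Δv₁ = 14.7 km/s

From Kepler's third law T² = 4π²r³/μ at r = 2.35×10^6 km, T = 10.4 days = 10.4 × 86400 s = 8.9856×10^5 s: μ = 4π²r³/T² = 6.34555×10^8 km³/s².
The Hohmann ellipse has a_t = (r₁ + r₂)/2 = 1.3335×10^6 km.
On the circular orbit at r = 3.170×10^5 km, v_c = √(μ/r) = 44.74 km/s.
Transfer-orbit speed at the same r (vis-viva, a = a_t): v_t = √[μ(2/r − 1/a_t)] = 59.39 km/s.
Δv₁ = |v_t − v_c| = |59.39 − 44.74| = 14.65 km/s.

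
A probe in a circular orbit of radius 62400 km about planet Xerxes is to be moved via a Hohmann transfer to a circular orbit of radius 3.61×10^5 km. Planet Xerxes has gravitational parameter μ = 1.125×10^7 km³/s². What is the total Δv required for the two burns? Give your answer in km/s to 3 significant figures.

Δv = 6.66 km/s

The Hohmann ellipse has a_t = (r₁ + r₂)/2 = 2.117×10^5 km.
Circular speed at r₁: v₁ = √(μ/r₁) = √(1.125×10^7/62400) = 13.42715 km/s.
On the transfer ellipse at r₁, vis-viva equation gives v_p = √[μ(2/r₁ − 1/a_t)] = 17.53384 km/s.
First burn Δv₁ = |v_p − v₁| = 4.1067 km/s.
At r₂, v₂ = √(μ/r₂) = 5.5824 km/s.
Transfer-orbit speed at r₂: v_a = √[μ(2/r₂ − 1/a_t)] = 3.0308 km/s.
Second burn Δv₂ = |v₂ − v_a| = 2.5516 km/s.
Δv = Δv₁ + Δv₂ = 4.1067 + 2.5516 = 6.658 km/s.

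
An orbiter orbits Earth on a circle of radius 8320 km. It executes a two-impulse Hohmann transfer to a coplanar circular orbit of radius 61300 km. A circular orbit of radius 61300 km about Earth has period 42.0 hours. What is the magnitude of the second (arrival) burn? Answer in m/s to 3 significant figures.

Δv₂ = 1300 m/s

From Kepler's third law T² = 4π²r³/μ at r = 61300 km, T = 42.0 hours = 42.0 × 3600 s = 1.512×10^5 s: μ = 4π²r³/T² = 3.97775×10^5 km³/s².
Transfer-ellipse semi-major axis a_t = (r₁ + r₂)/2 = (8320 + 61300)/2 = 34810 km.
Circular speed at r = 61300 km: v_c = √(μ/r) = 2.547 km/s.
Vis-viva on the transfer ellipse at r = 61300 km gives v_t = √[μ(2/r − 1/a_t)] = 1.245 km/s.
Δv₂ = |v_t − v_c| = |1.245 − 2.547| = 1.302 km/s.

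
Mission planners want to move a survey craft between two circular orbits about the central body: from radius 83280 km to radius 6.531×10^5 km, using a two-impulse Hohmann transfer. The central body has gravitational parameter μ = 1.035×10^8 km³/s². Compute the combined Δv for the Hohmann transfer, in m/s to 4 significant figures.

Transfer-ellipse semi-major axis a_t = (r₁ + r₂)/2 = (83280 + 6.531×10^5)/2 = 3.6819×10^5 km.
Circular speed at r₁: v₁ = √(μ/r₁) = √(1.035×10^8/83280) = 35.25 km/s.
On the transfer ellipse at r₁, vis-viva gives v_p = √[μ(2/r₁ − 1/a_t)] = 46.95 km/s.
First burn Δv₁ = |v_p − v₁| = 11.70 km/s.
At r₂, v₂ = √(μ/r₂) = 12.589 km/s.
Transfer-orbit speed at r₂: v_a = √[μ(2/r₂ − 1/a_t)] = 5.9871 km/s.
Second burn Δv₂ = |v₂ − v_a| = 6.602 km/s.
Δv = Δv₁ + Δv₂ = 11.70 + 6.602 = 18.30 km/s.

Δv = 18300 m/s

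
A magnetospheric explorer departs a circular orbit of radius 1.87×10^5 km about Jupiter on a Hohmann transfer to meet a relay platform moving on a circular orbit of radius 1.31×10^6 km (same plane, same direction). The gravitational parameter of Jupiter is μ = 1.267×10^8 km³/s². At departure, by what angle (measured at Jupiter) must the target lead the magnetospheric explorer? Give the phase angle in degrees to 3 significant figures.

φ = 102°

The Hohmann ellipse has a_t = (r₁ + r₂)/2 = 7.485×10^5 km.
The half-period of the transfer ellipse is t = π√(a_t³/μ) = 1.80738×10^5 s.
Target angular speed ω₂ = √(μ/r₂³) = 7.50726×10^-6 rad/s.
Angle swept by the target during transfer: ω₂·t = 1.3568 rad = 77.74°.
Arrival is 180° from departure on the ellipse, so φ = 180° − 77.74° = 102°.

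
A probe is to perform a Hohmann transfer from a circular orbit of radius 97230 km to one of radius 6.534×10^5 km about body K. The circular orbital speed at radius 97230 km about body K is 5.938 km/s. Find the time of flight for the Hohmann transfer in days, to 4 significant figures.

t = 4.515 days

From the circular-orbit relation v² = μ/r at r = 97230 km: μ = v²r = (5.938)² × 97230 = 3.42831×10^6 km³/s².
Transfer-ellipse semi-major axis a_t = (r₁ + r₂)/2 = (97230 + 6.534×10^5)/2 = 3.75315×10^5 km.
By Kepler's third law the transfer-orbit period is T = 2π√(a_t³/μ), so t = T/2 = 3.901×10^5 s.
Converting: 3.901×10^5 s ÷ 86400 s/day = 4.515 days.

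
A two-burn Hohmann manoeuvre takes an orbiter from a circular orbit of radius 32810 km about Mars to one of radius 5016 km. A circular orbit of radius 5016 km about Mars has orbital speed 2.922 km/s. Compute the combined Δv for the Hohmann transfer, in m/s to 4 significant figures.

From the circular-orbit relation v² = μ/r at r = 5016 km: μ = v²r = (2.922)² × 5016 = 42827.0 km³/s².
Semi-major axis of the transfer orbit: a_t = (32810 + 5016)/2 = 18913 km.
Circular speed at r₁: v₁ = √(μ/r₁) = √(42827.0/32810) = 1.1425 km/s.
Transfer-orbit speed at r₁ (vis-viva equation): v_a = √[μ(2/r₁ − 1/a_t)] = 0.58838 km/s.
First burn Δv₁ = |v_a − v₁| = 0.5541 km/s.
At r₂, v₂ = √(μ/r₂) = 2.9220 km/s.
Transfer-orbit speed at r₂: v_p = √[μ(2/r₂ − 1/a_t)] = 3.8486 km/s.
Second burn Δv₂ = |v₂ − v_p| = 0.9266 km/s.
Total Δv = Δv₁ + Δv₂ = 1.481 km/s.

Δv = 1481 m/s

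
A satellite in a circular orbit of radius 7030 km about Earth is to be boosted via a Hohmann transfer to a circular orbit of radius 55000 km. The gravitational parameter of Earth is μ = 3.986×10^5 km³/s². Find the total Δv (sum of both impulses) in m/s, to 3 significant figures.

Δv = 3910 m/s

Semi-major axis of the transfer orbit: a_t = (7030 + 55000)/2 = 31015 km.
At r₁ the circular-orbit speed is v₁ = √(μ/r₁) = 7.529931 km/s.
On the transfer ellipse at r₁, v² = μ(2/r − 1/a) gives v_p = √[μ(2/r₁ − 1/a_t)] = 10.02736 km/s.
First burn Δv₁ = |v_p − v₁| = 2.4974 km/s.
At r₂, v₂ = √(μ/r₂) = 2.6921 km/s.
Transfer-orbit speed at r₂: v_a = √[μ(2/r₂ − 1/a_t)] = 1.2817 km/s.
Second burn Δv₂ = |v₂ − v_a| = 1.4104 km/s.
Δv = Δv₁ + Δv₂ = 2.4974 + 1.4104 = 3.908 km/s.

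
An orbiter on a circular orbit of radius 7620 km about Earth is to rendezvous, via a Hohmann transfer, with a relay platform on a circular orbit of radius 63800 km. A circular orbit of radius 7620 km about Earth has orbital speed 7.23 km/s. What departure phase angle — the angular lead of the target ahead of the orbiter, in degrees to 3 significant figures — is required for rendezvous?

φ = 105°

From the circular-orbit relation v² = μ/r at r = 7620 km: μ = v²r = (7.23)² × 7620 = 3.98319×10^5 km³/s².
Transfer-ellipse semi-major axis a_t = (r₁ + r₂)/2 = (7620 + 63800)/2 = 35710 km.
The half-period of the transfer ellipse is t = π√(a_t³/μ) = 33590.7 s.
Target angular speed ω₂ = √(μ/r₂³) = 3.91638×10^-5 rad/s.
Angle swept by the target during transfer: ω₂·t = 1.3155 rad = 75.37°.
Arrival is 180° from departure on the ellipse, so φ = 180° − 75.37° = 105°.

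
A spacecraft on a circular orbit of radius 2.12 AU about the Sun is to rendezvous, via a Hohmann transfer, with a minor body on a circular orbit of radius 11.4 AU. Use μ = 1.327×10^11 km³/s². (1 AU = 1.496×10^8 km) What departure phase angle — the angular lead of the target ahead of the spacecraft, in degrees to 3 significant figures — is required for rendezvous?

In km: r₁ = 2.12 × 1.496×10^8 = 3.17152×10^8 km; r₂ = 11.4 × 1.496×10^8 = 1.70544×10^9 km.
Semi-major axis of the transfer orbit: a_t = (3.17152×10^8 + 1.70544×10^9)/2 = 1.011296×10^9 km.
Transfer time t = π√(a_t³/μ) = 2.7735×10^8 s.
The target's mean motion on its circular orbit is ω₂ = √(μ/r₂³) = 5.1723×10^-9 rad/s.
Angle swept by the target during transfer: ω₂·t = 1.4345 rad = 82.19°.
Arrival is 180° from departure on the ellipse, so φ = 180° − 82.19° = 97.8°.

φ = 97.8°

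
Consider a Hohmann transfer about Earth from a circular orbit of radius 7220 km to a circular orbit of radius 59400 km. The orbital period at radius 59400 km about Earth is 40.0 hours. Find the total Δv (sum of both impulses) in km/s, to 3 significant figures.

Δv = 3.88 km/s

From Kepler's third law T² = 4π²r³/μ at r = 59400 km, T = 40.0 hours = 40.0 × 3600 s = 1.440×10^5 s: μ = 4π²r³/T² = 3.99019×10^5 km³/s².
The Hohmann ellipse has a_t = (r₁ + r₂)/2 = 33310 km.
Circular speed at r₁: v₁ = √(μ/r₁) = √(3.99019×10^5/7220) = 7.434 km/s.
Transfer-orbit speed at r₁ (vis-viva): v_p = √[μ(2/r₁ − 1/a_t)] = 9.927 km/s.
First burn Δv₁ = |v_p − v₁| = 2.493 km/s.
Circular speed at r₂: v₂ = √(μ/r₂) = 2.592 km/s.
Transfer-orbit speed at r₂: v_a = √[μ(2/r₂ − 1/a_t)] = 1.207 km/s.
Second burn Δv₂ = |v₂ − v_a| = 1.385 km/s.
Total Δv = Δv₁ + Δv₂ = 3.878 km/s.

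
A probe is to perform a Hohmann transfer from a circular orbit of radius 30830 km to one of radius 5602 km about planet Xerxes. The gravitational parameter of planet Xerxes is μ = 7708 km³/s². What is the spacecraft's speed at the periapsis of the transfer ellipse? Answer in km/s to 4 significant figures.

Transfer-ellipse semi-major axis a_t = (r₁ + r₂)/2 = (30830 + 5602)/2 = 18216 km.
The periapsis of the transfer ellipse is at r = 5602 km.
Vis-viva: v = √[μ(2/r − 1/a_t)] = √[7708 × (2/5602 − 1/18216)] = 1.526 km/s.

v = 1.526 km/s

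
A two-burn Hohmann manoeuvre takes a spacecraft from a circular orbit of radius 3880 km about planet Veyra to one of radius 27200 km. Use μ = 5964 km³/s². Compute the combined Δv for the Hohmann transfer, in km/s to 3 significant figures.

The Hohmann ellipse has a_t = (r₁ + r₂)/2 = 15540 km.
Circular speed at r₁: v₁ = √(μ/r₁) = √(5964/3880) = 1.239804 km/s.
Transfer-orbit speed at r₁ (vis-viva): v_p = √[μ(2/r₁ − 1/a_t)] = 1.640257 km/s.
First burn Δv₁ = |v_p − v₁| = 0.40045 km/s.
Circular speed at r₂: v₂ = √(μ/r₂) = 0.46826 km/s.
Transfer-orbit speed at r₂: v_a = √[μ(2/r₂ − 1/a_t)] = 0.23398 km/s.
Second burn Δv₂ = |v₂ − v_a| = 0.23428 km/s.
Δv = Δv₁ + Δv₂ = 0.40045 + 0.23428 = 0.6347 km/s.

Δv = 0.635 km/s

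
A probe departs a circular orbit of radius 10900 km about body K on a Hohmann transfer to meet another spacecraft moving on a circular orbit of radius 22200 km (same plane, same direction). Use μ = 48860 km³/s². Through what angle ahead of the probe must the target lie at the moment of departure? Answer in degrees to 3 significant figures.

The Hohmann ellipse has a_t = (r₁ + r₂)/2 = 16550 km.
The half-period of the transfer ellipse is t = π√(a_t³/μ) = 30260 s.
The target's mean motion on its circular orbit is ω₂ = √(μ/r₂³) = 6.683×10^-5 rad/s.
Angle swept by the target during transfer: ω₂·t = 2.022 rad = 115.9°.
The probe traverses 180° on the transfer ellipse, so the target must lead by 180° − 115.9° = 64.1°.

φ = 64.1°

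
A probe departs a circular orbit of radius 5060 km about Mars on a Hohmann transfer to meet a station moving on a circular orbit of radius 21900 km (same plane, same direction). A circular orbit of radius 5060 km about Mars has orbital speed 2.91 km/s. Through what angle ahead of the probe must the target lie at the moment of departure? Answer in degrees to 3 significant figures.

From the circular-orbit relation v² = μ/r at r = 5060 km: μ = v²r = (2.91)² × 5060 = 42848.6 km³/s².
The Hohmann ellipse has a_t = (r₁ + r₂)/2 = 13480 km.
Transfer time t = π√(a_t³/μ) = 23750 s.
Target angular speed ω₂ = √(μ/r₂³) = 6.387×10^-5 rad/s.
Angle swept by the target during transfer: ω₂·t = 1.517 rad = 86.92°.
The probe traverses 180° on the transfer ellipse, so the target must lead by 180° − 86.92° = 93.1°.

φ = 93.1°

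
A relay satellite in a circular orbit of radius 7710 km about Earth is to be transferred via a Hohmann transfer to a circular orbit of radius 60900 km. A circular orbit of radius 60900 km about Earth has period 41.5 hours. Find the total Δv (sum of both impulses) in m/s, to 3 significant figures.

From Kepler's third law T² = 4π²r³/μ at r = 60900 km, T = 41.5 hours = 41.5 × 3600 s = 1.494×10^5 s: μ = 4π²r³/T² = 3.99494×10^5 km³/s².
The Hohmann ellipse has a_t = (r₁ + r₂)/2 = 34305 km.
Circular speed at r₁: v₁ = √(μ/r₁) = √(3.99494×10^5/7710) = 7.198 km/s.
Transfer-orbit speed at r₁ (v² = μ(2/r − 1/a)): v_p = √[μ(2/r₁ − 1/a_t)] = 9.591 km/s.
First burn Δv₁ = |v_p − v₁| = 2.393 km/s.
Circular speed at r₂: v₂ = √(μ/r₂) = 2.561 km/s.
Transfer-orbit speed at r₂: v_a = √[μ(2/r₂ − 1/a_t)] = 1.214 km/s.
Second burn Δv₂ = |v₂ − v_a| = 1.347 km/s.
Total Δv = Δv₁ + Δv₂ = 3.740 km/s.

Δv = 3740 m/s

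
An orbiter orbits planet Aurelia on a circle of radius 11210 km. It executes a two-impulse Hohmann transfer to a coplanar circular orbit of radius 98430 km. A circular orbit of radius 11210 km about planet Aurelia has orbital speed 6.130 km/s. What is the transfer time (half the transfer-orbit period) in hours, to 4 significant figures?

From the circular-orbit relation v² = μ/r at r = 11210 km: μ = v²r = (6.130)² × 11210 = 4.21237×10^5 km³/s².
Transfer-ellipse semi-major axis a_t = (r₁ + r₂)/2 = (11210 + 98430)/2 = 54820 km.
Half the transfer-orbit period gives t = π√(a_t³/μ) = 62130 s.
Converting: 62130 s ÷ 3600 s/hour = 17.26 hours.

t = 17.26 hours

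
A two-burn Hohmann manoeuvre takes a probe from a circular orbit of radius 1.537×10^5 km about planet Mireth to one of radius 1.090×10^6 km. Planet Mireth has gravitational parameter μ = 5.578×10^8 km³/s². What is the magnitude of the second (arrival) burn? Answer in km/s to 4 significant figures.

Transfer-ellipse semi-major axis a_t = (r₁ + r₂)/2 = (1.537×10^5 + 1.090×10^6)/2 = 6.2185×10^5 km.
Circular speed at r = 1.090×10^6 km: v_c = √(μ/r) = 22.6217 km/s.
Transfer-orbit speed at the same r (vis-viva, a = a_t): v_t = √[μ(2/r − 1/a_t)] = 11.2466 km/s.
Δv₂ = |v_t − v_c| = |11.2466 − 22.6217| = 11.38 km/s.

Δv₂ = 11.38 km/s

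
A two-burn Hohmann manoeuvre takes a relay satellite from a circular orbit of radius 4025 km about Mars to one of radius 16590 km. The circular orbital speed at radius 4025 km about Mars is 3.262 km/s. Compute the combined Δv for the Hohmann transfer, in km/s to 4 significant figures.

Δv = 1.479 km/s

From the circular-orbit relation v² = μ/r at r = 4025 km: μ = v²r = (3.262)² × 4025 = 42828.6 km³/s².
The Hohmann ellipse has a_t = (r₁ + r₂)/2 = 10307.5 km.
At r₁ the circular-orbit speed is v₁ = √(μ/r₁) = 3.2620 km/s.
On the transfer ellipse at r₁, vis-viva equation gives v_p = √[μ(2/r₁ − 1/a_t)] = 4.1384 km/s.
First burn Δv₁ = |v_p − v₁| = 0.8764 km/s.
Circular speed at r₂: v₂ = √(μ/r₂) = 1.6067 km/s.
Transfer-orbit speed at r₂: v_a = √[μ(2/r₂ − 1/a_t)] = 1.0040 km/s.
Second burn Δv₂ = |v₂ − v_a| = 0.6027 km/s.
Total Δv = Δv₁ + Δv₂ = 1.479 km/s.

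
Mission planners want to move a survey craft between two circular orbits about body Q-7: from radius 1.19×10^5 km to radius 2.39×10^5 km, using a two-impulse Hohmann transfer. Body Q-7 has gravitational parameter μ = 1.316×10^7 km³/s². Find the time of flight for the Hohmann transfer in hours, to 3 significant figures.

t = 18.2 hours

The Hohmann ellipse has a_t = (r₁ + r₂)/2 = 1.790×10^5 km.
Half the transfer-orbit period gives t = π√(a_t³/μ) = 65580 s.
Converting: 65580 s ÷ 3600 s/hour = 18.2 hours.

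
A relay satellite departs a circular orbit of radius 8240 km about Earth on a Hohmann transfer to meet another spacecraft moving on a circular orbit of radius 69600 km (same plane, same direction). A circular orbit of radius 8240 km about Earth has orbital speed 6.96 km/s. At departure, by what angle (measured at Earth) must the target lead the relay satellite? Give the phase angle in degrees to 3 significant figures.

φ = 105°

From the circular-orbit relation v² = μ/r at r = 8240 km: μ = v²r = (6.96)² × 8240 = 3.99159×10^5 km³/s².
Semi-major axis of the transfer orbit: a_t = (8240 + 69600)/2 = 38920 km.
Transfer time t = π√(a_t³/μ) = 38180 s.
The target's mean motion on its circular orbit is ω₂ = √(μ/r₂³) = 3.4408×10^-5 rad/s.
Angle swept by the target during transfer: ω₂·t = 1.3137 rad = 75.27°.
The relay satellite traverses 180° on the transfer ellipse, so the target must lead by 180° − 75.27° = 105°.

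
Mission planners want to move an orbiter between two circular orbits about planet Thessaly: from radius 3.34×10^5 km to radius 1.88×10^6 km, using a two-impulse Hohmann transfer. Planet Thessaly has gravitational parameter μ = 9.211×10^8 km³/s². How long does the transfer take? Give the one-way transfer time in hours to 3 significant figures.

Semi-major axis of the transfer orbit: a_t = (3.340×10^5 + 1.880×10^6)/2 = 1.107×10^6 km.
Transfer time t = π√(a_t³/μ) = π√((1.107×10^6)³ / 9.211×10^8) = 1.206×10^5 s.
Converting: 1.206×10^5 s ÷ 3600 s/hour = 33.5 hours.

t = 33.5 hours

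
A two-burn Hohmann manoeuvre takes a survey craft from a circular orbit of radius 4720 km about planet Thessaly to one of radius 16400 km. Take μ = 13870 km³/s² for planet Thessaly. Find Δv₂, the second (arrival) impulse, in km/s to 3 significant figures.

Transfer-ellipse semi-major axis a_t = (r₁ + r₂)/2 = (4720 + 16400)/2 = 10560 km.
Circular speed at r = 16400 km: v_c = √(μ/r) = 0.9196 km/s.
Vis-viva on the transfer ellipse at r = 16400 km gives v_t = √[μ(2/r − 1/a_t)] = 0.6148 km/s.
Δv₂ = |v_t − v_c| = |0.6148 − 0.9196| = 0.3048 km/s.

Δv₂ = 0.305 km/s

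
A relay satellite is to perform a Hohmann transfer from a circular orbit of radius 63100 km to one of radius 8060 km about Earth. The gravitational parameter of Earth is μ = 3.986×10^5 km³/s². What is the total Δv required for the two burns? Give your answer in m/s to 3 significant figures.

Δv = 3650 m/s

Semi-major axis of the transfer orbit: a_t = (63100 + 8060)/2 = 35580 km.
Circular speed at r₁: v₁ = √(μ/r₁) = √(3.986×10^5/63100) = 2.513 km/s.
Transfer-orbit speed at r₁ (vis-viva): v_a = √[μ(2/r₁ − 1/a_t)] = 1.196 km/s.
First burn Δv₁ = |v_a − v₁| = 1.317 km/s.
Circular speed at r₂: v₂ = √(μ/r₂) = 7.032 km/s.
Transfer-orbit speed at r₂: v_p = √[μ(2/r₂ − 1/a_t)] = 9.365 km/s.
Second burn Δv₂ = |v₂ − v_p| = 2.333 km/s.
Δv = Δv₁ + Δv₂ = 1.317 + 2.333 = 3.650 km/s.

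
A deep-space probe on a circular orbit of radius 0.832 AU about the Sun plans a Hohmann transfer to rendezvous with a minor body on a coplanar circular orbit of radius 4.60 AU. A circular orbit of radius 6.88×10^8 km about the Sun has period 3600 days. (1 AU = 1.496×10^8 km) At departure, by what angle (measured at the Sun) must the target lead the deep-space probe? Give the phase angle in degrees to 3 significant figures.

From Kepler's third law T² = 4π²r³/μ at r = 6.88×10^8 km, T = 3600 days = 3600 × 86400 s = 3.1104×10^8 s: μ = 4π²r³/T² = 1.32890×10^11 km³/s².
In km: r₁ = 0.832 × 1.496×10^8 = 1.244672×10^8 km; r₂ = 4.60 × 1.496×10^8 = 6.8816×10^8 km.
Transfer-ellipse semi-major axis a_t = (r₁ + r₂)/2 = (1.244672×10^8 + 6.8816×10^8)/2 = 4.063136×10^8 km.
The half-period of the transfer ellipse is t = π√(a_t³/μ) = 7.0582×10^7 s.
Target angular speed ω₂ = √(μ/r₂³) = 2.0194×10^-8 rad/s.
Angle swept by the target during transfer: ω₂·t = 1.4253 rad = 81.66°.
Arrival is 180° from departure on the ellipse, so φ = 180° − 81.66° = 98.3°.

φ = 98.3°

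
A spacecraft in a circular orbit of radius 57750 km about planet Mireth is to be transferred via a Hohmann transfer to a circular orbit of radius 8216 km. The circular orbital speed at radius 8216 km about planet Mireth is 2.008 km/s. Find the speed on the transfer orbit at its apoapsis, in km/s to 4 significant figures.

From the circular-orbit relation v² = μ/r at r = 8216 km: μ = v²r = (2.008)² × 8216 = 33127.4 km³/s².
Semi-major axis of the transfer orbit: a_t = (57750 + 8216)/2 = 32983 km.
At apoapsis, r = 57750 km.
From the vis-viva equation, v = √[μ(2/r − 1/a_t)] = 0.3780 km/s.

v = 0.3780 km/s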